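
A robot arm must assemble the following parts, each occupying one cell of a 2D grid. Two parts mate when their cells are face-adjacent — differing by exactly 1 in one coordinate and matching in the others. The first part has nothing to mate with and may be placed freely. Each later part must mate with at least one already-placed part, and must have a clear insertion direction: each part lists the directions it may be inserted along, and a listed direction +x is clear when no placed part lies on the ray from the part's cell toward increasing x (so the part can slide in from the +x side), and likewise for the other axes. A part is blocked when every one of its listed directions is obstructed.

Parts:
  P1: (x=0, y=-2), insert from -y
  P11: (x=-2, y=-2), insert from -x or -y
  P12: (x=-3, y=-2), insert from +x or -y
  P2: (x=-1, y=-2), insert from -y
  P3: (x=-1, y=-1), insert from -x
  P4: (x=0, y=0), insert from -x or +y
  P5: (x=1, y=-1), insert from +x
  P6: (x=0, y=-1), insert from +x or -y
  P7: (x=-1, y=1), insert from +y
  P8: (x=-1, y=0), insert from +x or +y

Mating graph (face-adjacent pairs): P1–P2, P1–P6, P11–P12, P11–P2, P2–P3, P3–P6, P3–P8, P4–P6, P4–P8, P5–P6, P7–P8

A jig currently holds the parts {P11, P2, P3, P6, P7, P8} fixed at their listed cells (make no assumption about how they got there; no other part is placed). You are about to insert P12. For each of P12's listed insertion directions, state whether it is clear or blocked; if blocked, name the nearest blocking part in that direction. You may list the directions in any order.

+x: blocked by P11; -y: clear

+x: nearest on ray is P11@(-2, -2) ⇒ blocked
-y: ray from P12(-3, -2) has no placed part ⇒ clear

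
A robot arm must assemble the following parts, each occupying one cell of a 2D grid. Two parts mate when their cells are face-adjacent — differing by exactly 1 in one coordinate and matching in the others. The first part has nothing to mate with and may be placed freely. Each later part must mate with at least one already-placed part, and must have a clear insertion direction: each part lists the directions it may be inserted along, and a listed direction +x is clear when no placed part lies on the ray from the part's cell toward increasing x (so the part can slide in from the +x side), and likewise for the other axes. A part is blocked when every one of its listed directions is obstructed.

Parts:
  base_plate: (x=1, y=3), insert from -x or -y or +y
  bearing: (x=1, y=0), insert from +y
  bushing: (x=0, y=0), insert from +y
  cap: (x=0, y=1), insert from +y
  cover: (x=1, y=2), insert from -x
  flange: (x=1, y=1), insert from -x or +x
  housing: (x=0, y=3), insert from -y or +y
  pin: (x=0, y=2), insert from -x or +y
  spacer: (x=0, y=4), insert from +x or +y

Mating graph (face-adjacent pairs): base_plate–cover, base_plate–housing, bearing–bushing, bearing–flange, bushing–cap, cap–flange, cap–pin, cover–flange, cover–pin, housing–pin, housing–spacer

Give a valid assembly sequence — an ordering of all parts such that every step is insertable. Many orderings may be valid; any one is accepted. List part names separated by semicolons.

bushing; cap; bearing; flange; cover; base_plate; pin; housing; spacer

1. bushing@(0, 0) [+y clear] — {bushing}
2. cap@(0, 1) [+y clear] — {bushing, cap}
3. bearing@(1, 0) [+y clear] — {bearing, bushing, cap}
4. flange@(1, 1) [+x clear] — {bearing, bushing, cap, flange}
5. cover@(1, 2) [-x clear] — {bearing, bushing, cap, cover, flange}
6. base_plate@(1, 3) [-x clear] — {base_plate, bearing, bushing, cap, cover, flange}
7. pin@(0, 2) [-x clear] — {base_plate, bearing, bushing, cap, cover, flange, pin}
8. housing@(0, 3) [+y clear] — {base_plate, bearing, bushing, cap, cover, flange, housing, pin}
9. spacer@(0, 4) [+x clear] — {base_plate, bearing, bushing, cap, cover, flange, housing, pin, spacer}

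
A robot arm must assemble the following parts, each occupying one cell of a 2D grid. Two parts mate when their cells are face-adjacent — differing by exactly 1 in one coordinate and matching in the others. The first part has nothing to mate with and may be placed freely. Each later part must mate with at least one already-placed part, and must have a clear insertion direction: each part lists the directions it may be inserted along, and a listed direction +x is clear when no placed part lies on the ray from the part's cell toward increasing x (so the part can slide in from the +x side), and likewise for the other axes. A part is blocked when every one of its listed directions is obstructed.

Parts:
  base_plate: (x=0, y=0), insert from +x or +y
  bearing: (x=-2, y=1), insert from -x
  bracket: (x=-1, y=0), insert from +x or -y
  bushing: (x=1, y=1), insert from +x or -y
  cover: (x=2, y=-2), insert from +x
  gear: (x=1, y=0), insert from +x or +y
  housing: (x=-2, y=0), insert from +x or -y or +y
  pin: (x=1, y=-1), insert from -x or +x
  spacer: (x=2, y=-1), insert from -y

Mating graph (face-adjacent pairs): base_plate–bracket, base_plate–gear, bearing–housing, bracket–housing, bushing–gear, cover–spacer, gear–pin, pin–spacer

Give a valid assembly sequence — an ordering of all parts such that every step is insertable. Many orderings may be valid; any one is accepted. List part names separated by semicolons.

1. base_plate@(0, 0) [+x clear] — {base_plate}
2. gear@(1, 0) [+x clear] — {base_plate, gear}
3. pin@(1, -1) [-x clear] — {base_plate, gear, pin}
4. bracket@(-1, 0) [-y clear] — {base_plate, bracket, gear, pin}
5. housing@(-2, 0) [-y clear] — {base_plate, bracket, gear, housing, pin}
6. bushing@(1, 1) [+x clear] — {base_plate, bracket, bushing, gear, housing, pin}
7. bearing@(-2, 1) [-x clear] — {base_plate, bearing, bracket, bushing, gear, housing, pin}
8. spacer@(2, -1) [-y clear] — {base_plate, bearing, bracket, bushing, gear, housing, pin, spacer}
9. cover@(2, -2) [+x clear] — {base_plate, bearing, bracket, bushing, cover, gear, housing, pin, spacer}

base_plate; gear; pin; bracket; housing; bushing; bearing; spacer; cover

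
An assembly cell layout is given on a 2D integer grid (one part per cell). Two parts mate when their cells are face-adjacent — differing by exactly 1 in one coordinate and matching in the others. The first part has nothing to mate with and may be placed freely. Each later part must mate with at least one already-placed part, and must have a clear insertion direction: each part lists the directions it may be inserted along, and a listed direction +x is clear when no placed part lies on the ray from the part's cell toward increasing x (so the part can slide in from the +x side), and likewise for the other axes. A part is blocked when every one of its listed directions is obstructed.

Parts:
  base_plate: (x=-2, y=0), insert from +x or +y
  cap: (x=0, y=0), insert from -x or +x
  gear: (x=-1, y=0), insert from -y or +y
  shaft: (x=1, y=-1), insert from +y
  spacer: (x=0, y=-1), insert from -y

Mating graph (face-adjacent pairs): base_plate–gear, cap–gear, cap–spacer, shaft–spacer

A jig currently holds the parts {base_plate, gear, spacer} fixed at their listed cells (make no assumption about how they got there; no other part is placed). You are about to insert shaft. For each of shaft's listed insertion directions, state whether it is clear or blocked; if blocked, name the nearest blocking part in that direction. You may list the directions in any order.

+y: clear

+y: ray from shaft(1, -1) has no placed part ⇒ clear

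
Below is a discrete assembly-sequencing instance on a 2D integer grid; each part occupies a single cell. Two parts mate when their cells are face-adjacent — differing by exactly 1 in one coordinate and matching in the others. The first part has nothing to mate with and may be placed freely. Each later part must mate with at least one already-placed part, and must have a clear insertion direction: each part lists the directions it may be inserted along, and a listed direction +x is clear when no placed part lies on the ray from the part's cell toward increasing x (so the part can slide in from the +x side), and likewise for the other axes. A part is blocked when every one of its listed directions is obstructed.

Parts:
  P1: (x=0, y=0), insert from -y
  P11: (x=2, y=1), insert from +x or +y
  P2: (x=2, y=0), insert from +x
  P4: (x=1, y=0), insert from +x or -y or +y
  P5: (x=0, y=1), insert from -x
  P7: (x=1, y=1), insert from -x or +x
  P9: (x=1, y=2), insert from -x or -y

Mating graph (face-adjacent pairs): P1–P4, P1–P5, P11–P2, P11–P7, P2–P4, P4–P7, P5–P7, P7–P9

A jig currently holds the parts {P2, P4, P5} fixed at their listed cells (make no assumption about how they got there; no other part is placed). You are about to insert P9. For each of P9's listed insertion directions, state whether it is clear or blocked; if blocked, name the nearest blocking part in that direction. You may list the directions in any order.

-x: ray from P9(1, 2) has no placed part ⇒ clear
-y: nearest on ray is P4@(1, 0) ⇒ blocked

-x: clear; -y: blocked by P4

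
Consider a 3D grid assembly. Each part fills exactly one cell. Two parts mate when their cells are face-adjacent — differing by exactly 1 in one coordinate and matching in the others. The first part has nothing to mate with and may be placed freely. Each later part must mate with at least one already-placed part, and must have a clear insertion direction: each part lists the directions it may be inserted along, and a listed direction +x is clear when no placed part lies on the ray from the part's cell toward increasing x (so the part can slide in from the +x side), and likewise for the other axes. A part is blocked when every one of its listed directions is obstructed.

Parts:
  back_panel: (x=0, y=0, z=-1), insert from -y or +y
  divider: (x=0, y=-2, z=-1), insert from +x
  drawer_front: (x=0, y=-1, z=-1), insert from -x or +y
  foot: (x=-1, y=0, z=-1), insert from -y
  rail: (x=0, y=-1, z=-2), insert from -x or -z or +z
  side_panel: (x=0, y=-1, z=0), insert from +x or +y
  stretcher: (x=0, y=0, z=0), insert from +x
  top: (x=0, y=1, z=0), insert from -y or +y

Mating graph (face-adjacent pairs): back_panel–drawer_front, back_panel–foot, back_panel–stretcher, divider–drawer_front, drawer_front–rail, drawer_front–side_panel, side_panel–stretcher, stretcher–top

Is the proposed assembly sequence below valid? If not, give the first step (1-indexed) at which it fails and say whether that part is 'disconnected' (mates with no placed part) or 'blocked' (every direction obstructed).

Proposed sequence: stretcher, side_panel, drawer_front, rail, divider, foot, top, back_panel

1. stretcher@(0, 0, 0) [+x clear] — {stretcher}
2. side_panel@(0, -1, 0) [+x clear] — {side_panel, stretcher}
3. drawer_front@(0, -1, -1) [-x clear] — {drawer_front, side_panel, stretcher}
4. rail@(0, -1, -2) [-x clear] — {drawer_front, rail, side_panel, stretcher}
5. divider@(0, -2, -1) [+x clear] — {divider, drawer_front, rail, side_panel, stretcher}
6. foot@(-1, 0, -1) — no placed neighbour ⇒ disconnected

Invalid at step 6 (disconnected)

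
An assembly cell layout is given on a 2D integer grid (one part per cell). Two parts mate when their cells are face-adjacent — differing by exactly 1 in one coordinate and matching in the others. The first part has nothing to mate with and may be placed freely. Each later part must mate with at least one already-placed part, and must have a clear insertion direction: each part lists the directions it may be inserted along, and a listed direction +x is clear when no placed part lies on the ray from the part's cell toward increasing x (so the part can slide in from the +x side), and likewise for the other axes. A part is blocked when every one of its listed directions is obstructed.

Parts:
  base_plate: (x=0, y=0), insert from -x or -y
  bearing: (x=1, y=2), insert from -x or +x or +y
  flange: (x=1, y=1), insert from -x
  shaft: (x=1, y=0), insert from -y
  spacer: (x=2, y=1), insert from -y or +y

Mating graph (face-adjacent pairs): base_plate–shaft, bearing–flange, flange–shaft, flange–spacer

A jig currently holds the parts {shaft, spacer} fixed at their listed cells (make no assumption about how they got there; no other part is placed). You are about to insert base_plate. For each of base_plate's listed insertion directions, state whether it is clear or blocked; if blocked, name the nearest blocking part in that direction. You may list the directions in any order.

-x: clear; -y: clear

-x: ray from base_plate(0, 0) has no placed part ⇒ clear
-y: ray from base_plate(0, 0) has no placed part ⇒ clear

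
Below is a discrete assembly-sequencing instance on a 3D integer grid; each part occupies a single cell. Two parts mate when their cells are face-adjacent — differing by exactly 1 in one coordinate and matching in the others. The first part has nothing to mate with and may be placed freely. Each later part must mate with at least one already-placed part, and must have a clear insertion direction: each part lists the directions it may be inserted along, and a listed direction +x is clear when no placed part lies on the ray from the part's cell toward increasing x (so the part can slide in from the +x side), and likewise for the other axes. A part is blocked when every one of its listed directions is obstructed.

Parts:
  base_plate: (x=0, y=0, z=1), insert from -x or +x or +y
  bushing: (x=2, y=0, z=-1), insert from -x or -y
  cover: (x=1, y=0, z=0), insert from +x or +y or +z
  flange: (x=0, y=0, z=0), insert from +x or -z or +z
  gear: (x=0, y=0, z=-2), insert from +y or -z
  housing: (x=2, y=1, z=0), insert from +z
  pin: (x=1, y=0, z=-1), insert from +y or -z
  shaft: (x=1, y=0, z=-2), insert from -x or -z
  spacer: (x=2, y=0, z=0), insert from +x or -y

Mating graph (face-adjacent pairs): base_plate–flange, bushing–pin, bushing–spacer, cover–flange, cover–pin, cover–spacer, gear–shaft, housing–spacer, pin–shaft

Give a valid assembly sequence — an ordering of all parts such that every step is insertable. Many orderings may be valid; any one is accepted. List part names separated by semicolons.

cover; flange; base_plate; spacer; bushing; housing; pin; shaft; gear

1. cover@(1, 0, 0) [+x clear] — {cover}
2. flange@(0, 0, 0) [-z clear] — {cover, flange}
3. base_plate@(0, 0, 1) [-x clear] — {base_plate, cover, flange}
4. spacer@(2, 0, 0) [+x clear] — {base_plate, cover, flange, spacer}
5. bushing@(2, 0, -1) [-x clear] — {base_plate, bushing, cover, flange, spacer}
6. housing@(2, 1, 0) [+z clear] — {base_plate, bushing, cover, flange, housing, spacer}
7. pin@(1, 0, -1) [+y clear] — {base_plate, bushing, cover, flange, housing, pin, spacer}
8. shaft@(1, 0, -2) [-x clear] — {base_plate, bushing, cover, flange, housing, pin, shaft, spacer}
9. gear@(0, 0, -2) [+y clear] — {base_plate, bushing, cover, flange, gear, housing, pin, shaft, spacer}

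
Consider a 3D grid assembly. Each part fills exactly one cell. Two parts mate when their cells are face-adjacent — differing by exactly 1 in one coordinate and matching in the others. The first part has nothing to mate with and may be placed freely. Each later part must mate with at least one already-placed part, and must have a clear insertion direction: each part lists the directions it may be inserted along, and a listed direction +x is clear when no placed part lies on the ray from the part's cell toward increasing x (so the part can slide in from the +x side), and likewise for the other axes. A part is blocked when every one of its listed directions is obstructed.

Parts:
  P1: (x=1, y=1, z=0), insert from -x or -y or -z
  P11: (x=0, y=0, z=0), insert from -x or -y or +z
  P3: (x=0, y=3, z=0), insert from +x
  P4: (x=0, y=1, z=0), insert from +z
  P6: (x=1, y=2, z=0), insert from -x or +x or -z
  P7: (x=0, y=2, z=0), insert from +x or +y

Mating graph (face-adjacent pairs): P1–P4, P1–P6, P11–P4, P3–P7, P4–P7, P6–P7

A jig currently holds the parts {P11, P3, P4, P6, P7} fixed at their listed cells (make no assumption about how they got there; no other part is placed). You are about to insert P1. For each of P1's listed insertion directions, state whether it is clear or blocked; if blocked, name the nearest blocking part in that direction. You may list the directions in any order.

-x: nearest on ray is P4@(0, 1, 0) ⇒ blocked
-y: ray from P1(1, 1, 0) has no placed part ⇒ clear
-z: ray from P1(1, 1, 0) has no placed part ⇒ clear

-x: blocked by P4; -y: clear; -z: clear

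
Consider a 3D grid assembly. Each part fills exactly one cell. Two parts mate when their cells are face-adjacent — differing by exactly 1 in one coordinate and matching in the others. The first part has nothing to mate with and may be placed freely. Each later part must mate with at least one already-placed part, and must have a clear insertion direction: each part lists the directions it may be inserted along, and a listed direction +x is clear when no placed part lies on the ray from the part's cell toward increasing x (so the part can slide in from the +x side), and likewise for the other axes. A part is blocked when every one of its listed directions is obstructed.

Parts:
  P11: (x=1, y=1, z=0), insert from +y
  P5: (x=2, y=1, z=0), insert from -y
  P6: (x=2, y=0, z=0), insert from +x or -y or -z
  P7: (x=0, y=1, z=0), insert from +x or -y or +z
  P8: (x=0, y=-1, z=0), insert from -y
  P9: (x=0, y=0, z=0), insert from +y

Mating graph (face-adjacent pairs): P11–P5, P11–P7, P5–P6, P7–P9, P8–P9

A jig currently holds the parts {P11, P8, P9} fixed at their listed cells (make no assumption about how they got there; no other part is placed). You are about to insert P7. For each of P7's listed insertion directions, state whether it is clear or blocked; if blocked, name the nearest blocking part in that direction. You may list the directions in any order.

+x: nearest on ray is P11@(1, 1, 0) ⇒ blocked
-y: nearest on ray is P9@(0, 0, 0) ⇒ blocked
+z: ray from P7(0, 1, 0) has no placed part ⇒ clear

+x: blocked by P11; +z: clear; -y: blocked by P9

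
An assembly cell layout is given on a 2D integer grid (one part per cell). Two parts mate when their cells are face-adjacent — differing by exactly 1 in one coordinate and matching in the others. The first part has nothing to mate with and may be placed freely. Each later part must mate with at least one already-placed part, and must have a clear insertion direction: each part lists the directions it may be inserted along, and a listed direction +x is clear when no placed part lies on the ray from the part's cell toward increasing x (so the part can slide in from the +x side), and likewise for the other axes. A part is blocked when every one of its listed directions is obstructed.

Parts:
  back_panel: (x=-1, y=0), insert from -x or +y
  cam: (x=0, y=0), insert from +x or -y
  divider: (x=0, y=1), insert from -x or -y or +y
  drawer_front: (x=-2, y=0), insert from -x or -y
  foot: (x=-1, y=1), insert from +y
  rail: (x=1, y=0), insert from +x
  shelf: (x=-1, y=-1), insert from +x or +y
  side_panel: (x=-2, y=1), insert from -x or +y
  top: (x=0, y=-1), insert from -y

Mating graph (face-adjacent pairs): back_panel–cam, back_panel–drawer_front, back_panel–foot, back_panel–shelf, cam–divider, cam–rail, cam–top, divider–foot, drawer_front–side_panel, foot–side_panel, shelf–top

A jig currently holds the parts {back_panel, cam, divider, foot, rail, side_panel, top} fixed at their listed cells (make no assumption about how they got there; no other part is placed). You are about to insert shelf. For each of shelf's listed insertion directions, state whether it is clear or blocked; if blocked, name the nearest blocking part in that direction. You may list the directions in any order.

+x: blocked by top; +y: blocked by back_panel

+x: nearest on ray is top@(0, -1) ⇒ blocked
+y: nearest on ray is back_panel@(-1, 0) ⇒ blocked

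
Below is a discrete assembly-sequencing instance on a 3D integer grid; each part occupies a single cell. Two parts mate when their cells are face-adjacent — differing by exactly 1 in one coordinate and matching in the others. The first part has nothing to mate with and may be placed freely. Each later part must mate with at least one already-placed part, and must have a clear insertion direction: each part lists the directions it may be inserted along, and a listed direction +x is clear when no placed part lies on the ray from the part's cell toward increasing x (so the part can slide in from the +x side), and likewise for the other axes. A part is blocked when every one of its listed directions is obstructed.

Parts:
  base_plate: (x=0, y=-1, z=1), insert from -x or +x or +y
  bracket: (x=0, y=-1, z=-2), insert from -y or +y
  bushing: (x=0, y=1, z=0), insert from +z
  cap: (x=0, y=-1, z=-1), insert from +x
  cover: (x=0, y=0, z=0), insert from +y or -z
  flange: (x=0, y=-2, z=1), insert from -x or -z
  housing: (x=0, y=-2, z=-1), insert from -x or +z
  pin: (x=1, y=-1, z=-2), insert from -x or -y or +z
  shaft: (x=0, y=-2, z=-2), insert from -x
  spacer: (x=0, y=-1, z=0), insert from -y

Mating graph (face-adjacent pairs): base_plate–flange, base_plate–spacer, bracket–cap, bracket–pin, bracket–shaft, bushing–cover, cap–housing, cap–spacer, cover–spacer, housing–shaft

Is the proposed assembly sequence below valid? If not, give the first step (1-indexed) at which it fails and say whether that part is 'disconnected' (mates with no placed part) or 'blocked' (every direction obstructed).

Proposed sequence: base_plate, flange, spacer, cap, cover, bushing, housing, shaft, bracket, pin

1. base_plate@(0, -1, 1) [-x clear] — {base_plate}
2. flange@(0, -2, 1) [-x clear] — {base_plate, flange}
3. spacer@(0, -1, 0) [-y clear] — {base_plate, flange, spacer}
4. cap@(0, -1, -1) [+x clear] — {base_plate, cap, flange, spacer}
5. cover@(0, 0, 0) [+y clear] — {base_plate, cap, cover, flange, spacer}
6. bushing@(0, 1, 0) [+z clear] — {base_plate, bushing, cap, cover, flange, spacer}
7. housing@(0, -2, -1) [-x clear] — {base_plate, bushing, cap, cover, flange, housing, spacer}
8. shaft@(0, -2, -2) [-x clear] — {base_plate, bushing, cap, cover, flange, housing, shaft, spacer}
9. bracket@(0, -1, -2) [+y clear] — {base_plate, bracket, bushing, cap, cover, flange, housing, shaft, spacer}
10. pin@(1, -1, -2) [-y clear] — {base_plate, bracket, bushing, cap, cover, flange, housing, pin, shaft, spacer}

Valid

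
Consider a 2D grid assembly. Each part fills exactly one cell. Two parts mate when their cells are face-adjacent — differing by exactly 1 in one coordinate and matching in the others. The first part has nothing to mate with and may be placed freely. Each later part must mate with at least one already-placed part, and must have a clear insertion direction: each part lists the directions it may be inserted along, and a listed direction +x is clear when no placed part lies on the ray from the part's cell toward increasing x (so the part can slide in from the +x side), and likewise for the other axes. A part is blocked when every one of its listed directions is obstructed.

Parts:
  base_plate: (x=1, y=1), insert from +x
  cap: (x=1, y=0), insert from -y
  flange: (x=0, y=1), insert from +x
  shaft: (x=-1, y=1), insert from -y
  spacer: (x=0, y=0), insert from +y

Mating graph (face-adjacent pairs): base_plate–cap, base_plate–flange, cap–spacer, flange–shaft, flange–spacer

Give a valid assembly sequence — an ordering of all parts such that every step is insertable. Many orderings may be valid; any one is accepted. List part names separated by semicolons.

1. spacer@(0, 0) [+y clear] — {spacer}
2. flange@(0, 1) [+x clear] — {flange, spacer}
3. shaft@(-1, 1) [-y clear] — {flange, shaft, spacer}
4. base_plate@(1, 1) [+x clear] — {base_plate, flange, shaft, spacer}
5. cap@(1, 0) [-y clear] — {base_plate, cap, flange, shaft, spacer}

spacer; flange; shaft; base_plate; cap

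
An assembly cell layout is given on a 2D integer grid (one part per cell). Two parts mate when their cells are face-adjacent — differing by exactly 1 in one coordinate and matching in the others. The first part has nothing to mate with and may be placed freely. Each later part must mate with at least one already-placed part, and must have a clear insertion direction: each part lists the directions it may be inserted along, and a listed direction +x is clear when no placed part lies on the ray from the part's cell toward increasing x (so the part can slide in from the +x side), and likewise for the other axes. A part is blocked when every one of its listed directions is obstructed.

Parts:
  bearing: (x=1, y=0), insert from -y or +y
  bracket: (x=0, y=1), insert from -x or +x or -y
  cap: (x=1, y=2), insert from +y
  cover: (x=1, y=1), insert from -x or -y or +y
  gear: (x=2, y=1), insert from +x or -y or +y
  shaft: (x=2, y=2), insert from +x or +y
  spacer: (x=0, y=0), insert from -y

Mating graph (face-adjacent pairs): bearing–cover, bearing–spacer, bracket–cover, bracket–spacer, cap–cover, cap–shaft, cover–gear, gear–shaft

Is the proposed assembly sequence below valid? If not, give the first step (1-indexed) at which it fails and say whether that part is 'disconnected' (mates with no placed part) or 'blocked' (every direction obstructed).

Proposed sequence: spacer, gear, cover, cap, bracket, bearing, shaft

Invalid at step 2 (disconnected)

1. spacer@(0, 0) [-y clear] — {spacer}
2. gear@(2, 1) — no placed neighbour ⇒ disconnected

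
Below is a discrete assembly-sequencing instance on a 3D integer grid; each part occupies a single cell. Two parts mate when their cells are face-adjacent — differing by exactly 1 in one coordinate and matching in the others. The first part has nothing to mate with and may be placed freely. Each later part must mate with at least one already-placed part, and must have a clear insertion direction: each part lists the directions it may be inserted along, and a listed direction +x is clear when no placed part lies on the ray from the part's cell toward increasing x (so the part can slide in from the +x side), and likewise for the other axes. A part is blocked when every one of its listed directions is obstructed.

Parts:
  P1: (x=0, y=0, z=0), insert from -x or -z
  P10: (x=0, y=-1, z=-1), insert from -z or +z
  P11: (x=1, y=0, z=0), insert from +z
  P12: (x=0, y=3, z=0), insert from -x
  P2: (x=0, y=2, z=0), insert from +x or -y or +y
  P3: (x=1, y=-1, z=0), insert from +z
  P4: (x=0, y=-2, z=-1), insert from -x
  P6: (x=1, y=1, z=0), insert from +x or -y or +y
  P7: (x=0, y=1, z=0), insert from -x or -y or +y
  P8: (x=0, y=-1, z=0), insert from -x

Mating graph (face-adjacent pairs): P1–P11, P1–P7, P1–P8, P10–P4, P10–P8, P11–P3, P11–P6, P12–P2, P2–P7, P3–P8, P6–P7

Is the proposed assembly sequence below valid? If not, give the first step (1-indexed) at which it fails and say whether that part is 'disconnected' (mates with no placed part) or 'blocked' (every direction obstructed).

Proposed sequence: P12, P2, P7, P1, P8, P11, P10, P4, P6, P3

Valid

1. P12@(0, 3, 0) [-x clear] — {P12}
2. P2@(0, 2, 0) [+x clear] — {P12, P2}
3. P7@(0, 1, 0) [-x clear] — {P12, P2, P7}
4. P1@(0, 0, 0) [-x clear] — {P1, P12, P2, P7}
5. P8@(0, -1, 0) [-x clear] — {P1, P12, P2, P7, P8}
6. P11@(1, 0, 0) [+z clear] — {P1, P11, P12, P2, P7, P8}
7. P10@(0, -1, -1) [-z clear] — {P1, P10, P11, P12, P2, P7, P8}
8. P4@(0, -2, -1) [-x clear] — {P1, P10, P11, P12, P2, P4, P7, P8}
9. P6@(1, 1, 0) [+x clear] — {P1, P10, P11, P12, P2, P4, P6, P7, P8}
10. P3@(1, -1, 0) [+z clear] — {P1, P10, P11, P12, P2, P3, P4, P6, P7, P8}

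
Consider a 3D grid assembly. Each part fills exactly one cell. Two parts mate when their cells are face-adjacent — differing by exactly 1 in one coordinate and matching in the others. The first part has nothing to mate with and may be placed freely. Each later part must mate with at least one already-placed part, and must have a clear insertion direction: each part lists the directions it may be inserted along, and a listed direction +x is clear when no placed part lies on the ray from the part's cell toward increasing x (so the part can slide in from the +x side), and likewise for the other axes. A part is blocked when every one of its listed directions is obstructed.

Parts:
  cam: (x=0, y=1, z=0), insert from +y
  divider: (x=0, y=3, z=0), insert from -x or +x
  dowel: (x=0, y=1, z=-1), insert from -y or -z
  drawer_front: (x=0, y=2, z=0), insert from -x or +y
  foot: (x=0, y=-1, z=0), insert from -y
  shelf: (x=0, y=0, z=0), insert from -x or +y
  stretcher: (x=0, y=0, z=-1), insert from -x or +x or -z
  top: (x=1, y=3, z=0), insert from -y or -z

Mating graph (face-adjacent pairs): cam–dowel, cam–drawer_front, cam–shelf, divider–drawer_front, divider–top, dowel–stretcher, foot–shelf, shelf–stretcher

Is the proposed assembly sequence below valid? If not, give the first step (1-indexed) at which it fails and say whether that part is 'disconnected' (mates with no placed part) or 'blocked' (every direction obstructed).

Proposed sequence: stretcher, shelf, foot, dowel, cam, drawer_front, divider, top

Valid

1. stretcher@(0, 0, -1) [-x clear] — {stretcher}
2. shelf@(0, 0, 0) [-x clear] — {shelf, stretcher}
3. foot@(0, -1, 0) [-y clear] — {foot, shelf, stretcher}
4. dowel@(0, 1, -1) [-z clear] — {dowel, foot, shelf, stretcher}
5. cam@(0, 1, 0) [+y clear] — {cam, dowel, foot, shelf, stretcher}
6. drawer_front@(0, 2, 0) [-x clear] — {cam, dowel, drawer_front, foot, shelf, stretcher}
7. divider@(0, 3, 0) [-x clear] — {cam, divider, dowel, drawer_front, foot, shelf, stretcher}
8. top@(1, 3, 0) [-y clear] — {cam, divider, dowel, drawer_front, foot, shelf, stretcher, top}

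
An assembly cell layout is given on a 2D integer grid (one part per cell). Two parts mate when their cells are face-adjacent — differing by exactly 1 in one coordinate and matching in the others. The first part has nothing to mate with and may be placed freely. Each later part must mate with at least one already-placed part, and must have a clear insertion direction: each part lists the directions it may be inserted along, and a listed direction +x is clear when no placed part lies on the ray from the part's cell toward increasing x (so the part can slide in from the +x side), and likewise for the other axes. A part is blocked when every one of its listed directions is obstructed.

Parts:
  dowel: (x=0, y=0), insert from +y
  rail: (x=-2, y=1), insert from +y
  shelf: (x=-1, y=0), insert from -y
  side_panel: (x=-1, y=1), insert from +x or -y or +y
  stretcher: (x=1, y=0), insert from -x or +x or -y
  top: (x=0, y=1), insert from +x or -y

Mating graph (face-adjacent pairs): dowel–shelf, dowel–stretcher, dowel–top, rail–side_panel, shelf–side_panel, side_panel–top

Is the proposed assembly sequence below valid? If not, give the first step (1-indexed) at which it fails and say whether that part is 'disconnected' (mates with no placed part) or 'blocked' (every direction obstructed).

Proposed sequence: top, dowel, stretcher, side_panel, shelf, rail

1. top@(0, 1) [+x clear] — {top}
2. dowel@(0, 0) — +y all obstructed ⇒ blocked

Invalid at step 2 (blocked)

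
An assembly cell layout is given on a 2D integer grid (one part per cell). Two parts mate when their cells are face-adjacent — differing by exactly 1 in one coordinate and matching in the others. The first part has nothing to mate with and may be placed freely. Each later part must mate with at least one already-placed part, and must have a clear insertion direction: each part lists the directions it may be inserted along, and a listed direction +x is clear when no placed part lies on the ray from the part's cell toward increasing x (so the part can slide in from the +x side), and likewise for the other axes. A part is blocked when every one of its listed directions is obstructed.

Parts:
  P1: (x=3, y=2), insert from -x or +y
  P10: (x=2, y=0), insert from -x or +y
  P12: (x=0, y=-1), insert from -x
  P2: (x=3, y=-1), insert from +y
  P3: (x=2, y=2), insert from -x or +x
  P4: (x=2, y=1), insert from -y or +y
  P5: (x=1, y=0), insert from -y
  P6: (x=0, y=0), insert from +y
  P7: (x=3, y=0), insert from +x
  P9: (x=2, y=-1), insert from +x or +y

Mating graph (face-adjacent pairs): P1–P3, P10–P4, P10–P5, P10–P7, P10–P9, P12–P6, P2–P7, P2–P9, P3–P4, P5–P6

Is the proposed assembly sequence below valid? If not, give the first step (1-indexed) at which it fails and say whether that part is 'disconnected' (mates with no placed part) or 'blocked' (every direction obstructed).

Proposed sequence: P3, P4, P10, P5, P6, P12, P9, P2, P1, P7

Valid

1. P3@(2, 2) [-x clear] — {P3}
2. P4@(2, 1) [-y clear] — {P3, P4}
3. P10@(2, 0) [-x clear] — {P10, P3, P4}
4. P5@(1, 0) [-y clear] — {P10, P3, P4, P5}
5. P6@(0, 0) [+y clear] — {P10, P3, P4, P5, P6}
6. P12@(0, -1) [-x clear] — {P10, P12, P3, P4, P5, P6}
7. P9@(2, -1) [+x clear] — {P10, P12, P3, P4, P5, P6, P9}
8. P2@(3, -1) [+y clear] — {P10, P12, P2, P3, P4, P5, P6, P9}
9. P1@(3, 2) [+y clear] — {P1, P10, P12, P2, P3, P4, P5, P6, P9}
10. P7@(3, 0) [+x clear] — {P1, P10, P12, P2, P3, P4, P5, P6, P7, P9}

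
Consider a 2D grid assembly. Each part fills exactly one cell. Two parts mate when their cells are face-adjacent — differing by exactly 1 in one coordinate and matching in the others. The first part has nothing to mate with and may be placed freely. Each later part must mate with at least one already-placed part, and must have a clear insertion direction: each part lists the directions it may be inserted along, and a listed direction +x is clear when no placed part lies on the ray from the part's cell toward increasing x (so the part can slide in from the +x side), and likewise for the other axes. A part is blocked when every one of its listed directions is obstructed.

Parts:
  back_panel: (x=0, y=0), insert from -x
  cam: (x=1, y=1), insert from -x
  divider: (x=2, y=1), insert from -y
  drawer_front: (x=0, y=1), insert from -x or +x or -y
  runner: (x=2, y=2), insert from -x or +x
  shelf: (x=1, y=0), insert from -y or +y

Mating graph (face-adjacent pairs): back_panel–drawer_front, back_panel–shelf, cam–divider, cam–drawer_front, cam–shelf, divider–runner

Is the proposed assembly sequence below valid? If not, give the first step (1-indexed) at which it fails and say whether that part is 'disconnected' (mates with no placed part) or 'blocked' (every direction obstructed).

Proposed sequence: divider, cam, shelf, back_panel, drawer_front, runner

1. divider@(2, 1) [-y clear] — {divider}
2. cam@(1, 1) [-x clear] — {cam, divider}
3. shelf@(1, 0) [-y clear] — {cam, divider, shelf}
4. back_panel@(0, 0) [-x clear] — {back_panel, cam, divider, shelf}
5. drawer_front@(0, 1) [-x clear] — {back_panel, cam, divider, drawer_front, shelf}
6. runner@(2, 2) [-x clear] — {back_panel, cam, divider, drawer_front, runner, shelf}

Valid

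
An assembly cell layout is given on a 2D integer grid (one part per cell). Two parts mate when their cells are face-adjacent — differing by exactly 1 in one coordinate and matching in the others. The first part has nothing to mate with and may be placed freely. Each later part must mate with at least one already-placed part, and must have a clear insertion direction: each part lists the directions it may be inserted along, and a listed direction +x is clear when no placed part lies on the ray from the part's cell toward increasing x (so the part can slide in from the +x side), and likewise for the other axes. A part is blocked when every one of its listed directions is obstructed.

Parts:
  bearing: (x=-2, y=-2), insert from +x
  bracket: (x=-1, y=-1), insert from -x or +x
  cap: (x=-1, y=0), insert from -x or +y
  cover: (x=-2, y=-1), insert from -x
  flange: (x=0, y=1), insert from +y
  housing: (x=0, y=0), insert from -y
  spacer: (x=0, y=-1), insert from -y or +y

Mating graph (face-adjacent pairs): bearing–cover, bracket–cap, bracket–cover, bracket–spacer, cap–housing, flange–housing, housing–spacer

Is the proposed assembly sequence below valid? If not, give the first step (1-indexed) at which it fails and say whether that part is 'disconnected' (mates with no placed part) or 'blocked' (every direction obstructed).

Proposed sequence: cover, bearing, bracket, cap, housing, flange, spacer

1. cover@(-2, -1) [-x clear] — {cover}
2. bearing@(-2, -2) [+x clear] — {bearing, cover}
3. bracket@(-1, -1) [+x clear] — {bearing, bracket, cover}
4. cap@(-1, 0) [-x clear] — {bearing, bracket, cap, cover}
5. housing@(0, 0) [-y clear] — {bearing, bracket, cap, cover, housing}
6. flange@(0, 1) [+y clear] — {bearing, bracket, cap, cover, flange, housing}
7. spacer@(0, -1) [-y clear] — {bearing, bracket, cap, cover, flange, housing, spacer}

Valid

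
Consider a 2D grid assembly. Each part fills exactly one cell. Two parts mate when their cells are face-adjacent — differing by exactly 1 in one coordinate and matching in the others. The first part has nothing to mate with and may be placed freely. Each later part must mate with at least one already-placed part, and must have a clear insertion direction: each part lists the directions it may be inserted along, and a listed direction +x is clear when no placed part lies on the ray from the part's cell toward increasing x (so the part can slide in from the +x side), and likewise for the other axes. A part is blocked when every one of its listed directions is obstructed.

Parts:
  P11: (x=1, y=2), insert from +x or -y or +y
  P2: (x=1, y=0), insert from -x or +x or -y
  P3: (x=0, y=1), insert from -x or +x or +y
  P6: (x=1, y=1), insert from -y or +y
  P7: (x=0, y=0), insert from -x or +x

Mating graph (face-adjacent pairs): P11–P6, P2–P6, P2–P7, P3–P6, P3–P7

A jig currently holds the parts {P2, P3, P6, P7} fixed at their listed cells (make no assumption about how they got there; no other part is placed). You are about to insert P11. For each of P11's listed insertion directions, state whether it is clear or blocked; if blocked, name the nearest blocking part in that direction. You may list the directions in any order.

+x: clear; +y: clear; -y: blocked by P6

+x: ray from P11(1, 2) has no placed part ⇒ clear
-y: nearest on ray is P6@(1, 1) ⇒ blocked
+y: ray from P11(1, 2) has no placed part ⇒ clear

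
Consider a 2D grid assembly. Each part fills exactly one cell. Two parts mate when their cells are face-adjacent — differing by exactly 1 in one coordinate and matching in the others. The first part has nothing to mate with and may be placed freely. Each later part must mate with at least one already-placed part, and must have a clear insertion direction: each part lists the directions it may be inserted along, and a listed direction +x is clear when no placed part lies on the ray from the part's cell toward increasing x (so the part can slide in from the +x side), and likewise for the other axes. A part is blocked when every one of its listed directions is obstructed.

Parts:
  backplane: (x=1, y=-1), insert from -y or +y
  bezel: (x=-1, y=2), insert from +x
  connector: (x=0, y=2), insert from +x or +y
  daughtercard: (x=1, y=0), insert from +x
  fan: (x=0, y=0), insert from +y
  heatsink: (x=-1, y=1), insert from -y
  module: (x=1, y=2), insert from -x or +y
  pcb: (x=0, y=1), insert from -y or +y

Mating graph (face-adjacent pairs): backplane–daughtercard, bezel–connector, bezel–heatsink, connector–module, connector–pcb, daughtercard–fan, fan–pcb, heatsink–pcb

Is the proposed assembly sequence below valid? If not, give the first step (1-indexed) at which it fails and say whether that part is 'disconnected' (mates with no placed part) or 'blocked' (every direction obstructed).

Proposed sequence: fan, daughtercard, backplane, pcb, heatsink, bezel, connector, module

1. fan@(0, 0) [+y clear] — {fan}
2. daughtercard@(1, 0) [+x clear] — {daughtercard, fan}
3. backplane@(1, -1) [-y clear] — {backplane, daughtercard, fan}
4. pcb@(0, 1) [+y clear] — {backplane, daughtercard, fan, pcb}
5. heatsink@(-1, 1) [-y clear] — {backplane, daughtercard, fan, heatsink, pcb}
6. bezel@(-1, 2) [+x clear] — {backplane, bezel, daughtercard, fan, heatsink, pcb}
7. connector@(0, 2) [+x clear] — {backplane, bezel, connector, daughtercard, fan, heatsink, pcb}
8. module@(1, 2) [+y clear] — {backplane, bezel, connector, daughtercard, fan, heatsink, module, pcb}

Valid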